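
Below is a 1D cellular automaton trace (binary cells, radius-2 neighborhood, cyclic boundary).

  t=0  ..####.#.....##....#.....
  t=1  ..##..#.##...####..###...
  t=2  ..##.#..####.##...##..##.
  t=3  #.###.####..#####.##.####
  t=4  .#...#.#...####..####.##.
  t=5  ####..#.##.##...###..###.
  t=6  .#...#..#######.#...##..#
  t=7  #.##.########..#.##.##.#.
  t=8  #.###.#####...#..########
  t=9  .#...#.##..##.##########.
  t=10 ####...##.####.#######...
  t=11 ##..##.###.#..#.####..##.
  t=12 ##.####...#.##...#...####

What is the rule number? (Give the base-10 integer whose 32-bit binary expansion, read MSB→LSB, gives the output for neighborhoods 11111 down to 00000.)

2372909008

  [31] ##### => #  t=3,i=14
  [30] ####. => .  t=0,i=4
  [29] ###.# => .  t=0,i=5
  [28] ###.. => .  t=1,i=16
  [27] ##.## => #  t=2,i=12
  [26] ##.#. => #  t=0,i=6
  [25] ##..# => .  t=1,i=4
  [24] ##... => #  t=0,i=15
  [23] #.### => .  t=3,i=2
  [22] #.##. => #  t=1,i=8
  [21] #.#.# => #  t=7,i=0
  [20] #.#.. => .  t=0,i=7
  [19] #..## => #  t=1,i=18
  [18] #..#. => #  t=1,i=5
  [17] #...# => #  t=1,i=11
  [16] #.... => #  t=0,i=9
  [15] .#### => #  t=0,i=3
  [14] .###. => .  t=1,i=20
  [13] .##.# => #  t=2,i=3
  [12] .##.. => #  t=0,i=14
  [11] .#.## => .  t=1,i=7
  [10] .#.#. => #  t=4,i=6
  [9] .#..# => #  t=2,i=6
  [8] .#... => #  t=0,i=8
  [7] ..### => #  t=0,i=2
  [6] ..##. => #  t=0,i=13
  [5] ..#.# => .  t=1,i=6
  [4] ..#.. => #  t=0,i=19
  [3] ...## => .  t=0,i=1
  [2] ...#. => .  t=0,i=18
  [1] ....# => .  t=0,i=0
  [0] ..... => .  t=0,i=10
  bits 10001101011011111011011111010000 = 2372909008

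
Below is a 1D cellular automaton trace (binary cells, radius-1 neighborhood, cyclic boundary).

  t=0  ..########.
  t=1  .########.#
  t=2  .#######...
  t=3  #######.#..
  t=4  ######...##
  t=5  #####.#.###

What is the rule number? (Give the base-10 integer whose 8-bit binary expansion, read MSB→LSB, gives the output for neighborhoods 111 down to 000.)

154

  [7] ### => #  t=0,i=3
  [6] ##. => .  t=0,i=9
  [5] #.# => .  t=1,i=0
  [4] #.. => #  t=0,i=10
  [3] .## => #  t=0,i=2
  [2] .#. => .  t=1,i=10
  [1] ..# => #  t=0,i=1
  [0] ... => .  t=0,i=0
  bits 10011010 = 154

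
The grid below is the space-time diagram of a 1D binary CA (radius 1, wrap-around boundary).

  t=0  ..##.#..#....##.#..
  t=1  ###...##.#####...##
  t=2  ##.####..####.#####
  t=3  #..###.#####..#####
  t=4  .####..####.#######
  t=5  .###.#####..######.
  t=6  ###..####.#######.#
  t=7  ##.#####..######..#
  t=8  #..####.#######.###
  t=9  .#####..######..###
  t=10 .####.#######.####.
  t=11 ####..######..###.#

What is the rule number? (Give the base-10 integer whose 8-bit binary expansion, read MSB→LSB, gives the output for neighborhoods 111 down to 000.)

155

  ###|#  b7=1 t=1,i=0
  ##.|.  b6=0 t=0,i=3
  #.#|.  b5=0 t=0,i=4
  #..|#  b4=1 t=0,i=6
  .##|#  b3=1 t=0,i=2
  .#.|.  b2=0 t=0,i=5
  ..#|#  b1=1 t=0,i=1
  ...|#  b0=1 t=0,i=0
  bits 10011011 = 155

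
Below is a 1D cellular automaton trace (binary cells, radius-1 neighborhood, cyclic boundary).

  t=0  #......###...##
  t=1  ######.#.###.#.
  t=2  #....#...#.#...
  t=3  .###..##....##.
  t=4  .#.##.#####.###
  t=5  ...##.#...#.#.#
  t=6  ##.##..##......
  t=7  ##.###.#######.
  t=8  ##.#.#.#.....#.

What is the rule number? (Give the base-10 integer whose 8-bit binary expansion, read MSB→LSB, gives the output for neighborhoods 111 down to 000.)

  ### -> .   bit 7 = 0  t=0,i=8
  ##. -> #   bit 6 = 1  t=0,i=0
  #.# -> .   bit 5 = 0  t=1,i=6
  #.. -> #   bit 4 = 1  t=0,i=1
  .## -> #   bit 3 = 1  t=0,i=7
  .#. -> .   bit 2 = 0  t=1,i=7
  ..# -> .   bit 1 = 0  t=0,i=6
  ... -> #   bit 0 = 1  t=0,i=2
  bits 01011001 = 89

89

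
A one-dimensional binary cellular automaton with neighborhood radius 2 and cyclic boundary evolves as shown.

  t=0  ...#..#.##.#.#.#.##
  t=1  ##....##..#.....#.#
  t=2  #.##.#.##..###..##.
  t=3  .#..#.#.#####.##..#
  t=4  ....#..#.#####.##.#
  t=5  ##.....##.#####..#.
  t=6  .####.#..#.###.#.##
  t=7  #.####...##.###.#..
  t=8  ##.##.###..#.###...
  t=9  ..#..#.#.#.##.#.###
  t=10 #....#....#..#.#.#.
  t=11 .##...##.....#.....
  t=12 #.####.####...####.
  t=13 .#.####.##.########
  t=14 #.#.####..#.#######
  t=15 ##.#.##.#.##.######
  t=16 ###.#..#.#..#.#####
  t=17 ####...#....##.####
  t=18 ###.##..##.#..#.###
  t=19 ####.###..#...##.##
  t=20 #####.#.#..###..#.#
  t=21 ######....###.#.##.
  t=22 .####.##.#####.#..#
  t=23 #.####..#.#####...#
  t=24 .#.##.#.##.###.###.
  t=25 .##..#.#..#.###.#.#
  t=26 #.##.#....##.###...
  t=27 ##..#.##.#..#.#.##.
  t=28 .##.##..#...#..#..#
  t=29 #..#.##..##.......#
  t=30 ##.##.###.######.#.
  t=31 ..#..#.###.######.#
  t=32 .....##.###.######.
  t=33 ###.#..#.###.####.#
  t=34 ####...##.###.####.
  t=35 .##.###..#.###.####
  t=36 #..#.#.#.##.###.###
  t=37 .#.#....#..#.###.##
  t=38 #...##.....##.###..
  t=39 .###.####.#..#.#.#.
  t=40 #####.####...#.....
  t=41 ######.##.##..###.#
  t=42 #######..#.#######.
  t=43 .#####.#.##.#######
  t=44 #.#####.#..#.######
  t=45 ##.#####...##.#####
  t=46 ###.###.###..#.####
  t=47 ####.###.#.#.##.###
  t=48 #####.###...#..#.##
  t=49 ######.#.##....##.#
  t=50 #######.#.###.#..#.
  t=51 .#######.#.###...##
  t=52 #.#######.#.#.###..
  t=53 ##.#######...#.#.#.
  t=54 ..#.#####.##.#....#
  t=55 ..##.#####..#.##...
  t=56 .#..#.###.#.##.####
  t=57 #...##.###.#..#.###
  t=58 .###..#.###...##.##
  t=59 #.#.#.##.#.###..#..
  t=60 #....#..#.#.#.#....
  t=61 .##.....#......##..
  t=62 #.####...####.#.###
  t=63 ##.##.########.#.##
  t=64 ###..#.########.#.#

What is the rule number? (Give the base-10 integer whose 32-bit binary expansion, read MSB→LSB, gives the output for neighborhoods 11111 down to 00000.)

  [31] ##### => #  t=3,i=10
  [30] ####. => #  t=3,i=11
  [29] ###.# => #  t=3,i=12
  [28] ###.. => .  t=1,i=1
  [27] ##.## => #  t=3,i=13
  [26] ##.#. => #  t=0,i=10
  [25] ##..# => #  t=1,i=8
  [24] ##... => #  t=0,i=0
  [23] #.### => .  t=1,i=18
  [22] #.##. => .  t=0,i=8
  [21] #.#.# => .  t=0,i=11
  [20] #.#.. => .  t=3,i=1
  [19] #..## => #  t=2,i=10
  [18] #..#. => .  t=0,i=5
  [17] #...# => #  t=0,i=1
  [16] #.... => #  t=1,i=3
  [15] .#### => #  t=3,i=9
  [14] .###. => #  t=1,i=0
  [13] .##.# => .  t=0,i=9
  [12] .##.. => #  t=0,i=18
  [11] .#.## => #  t=0,i=7
  [10] .#.#. => .  t=0,i=12
  [9] .#..# => .  t=0,i=4
  [8] .#... => #  t=1,i=11
  [7] ..### => #  t=2,i=11
  [6] ..##. => .  t=1,i=6
  [5] ..#.# => #  t=0,i=6
  [4] ..#.. => .  t=0,i=3
  [3] ...## => #  t=1,i=5
  [2] ...#. => .  t=0,i=2
  [1] ....# => .  t=1,i=4
  [0] ..... => #  t=1,i=13
  bits 11101111000010111101100110101001 = 4010531241

4010531241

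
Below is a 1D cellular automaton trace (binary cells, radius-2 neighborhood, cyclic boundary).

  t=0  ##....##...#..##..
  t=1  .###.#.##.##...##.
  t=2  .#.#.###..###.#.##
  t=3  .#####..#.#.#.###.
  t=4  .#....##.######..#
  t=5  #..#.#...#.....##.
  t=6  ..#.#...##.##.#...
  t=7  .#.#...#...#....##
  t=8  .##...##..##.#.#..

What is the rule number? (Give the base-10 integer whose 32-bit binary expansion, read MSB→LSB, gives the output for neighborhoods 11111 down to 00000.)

  nb #####: next=.  (t=3,i=3, bit31=0)
  nb ####.: next=.  (t=3,i=4, bit30=0)
  nb ###.#: next=#  (t=1,i=3, bit29=1)
  nb ###..: next=.  (t=2,i=7, bit28=0)
  nb ##.##: next=.  (t=1,i=9, bit27=0)
  nb ##.#.: next=.  (t=1,i=4, bit26=0)
  nb ##..#: next=#  (t=0,i=16, bit25=1)
  nb ##...: next=#  (t=0,i=2, bit24=1)
  nb #.###: next=#  (t=2,i=5, bit23=1)
  nb #.##.: next=#  (t=1,i=7, bit22=1)
  nb #.#.#: next=#  (t=1,i=5, bit21=1)
  nb #.#..: next=.  (t=4,i=1, bit20=0)
  nb #..##: next=.  (t=0,i=13, bit19=0)
  nb #..#.: next=#  (t=3,i=7, bit18=1)
  nb #...#: next=.  (t=0,i=9, bit17=0)
  nb #....: next=#  (t=0,i=3, bit16=1)
  nb .####: next=.  (t=3,i=2, bit15=0)
  nb .###.: next=.  (t=1,i=2, bit14=0)
  nb .##.#: next=.  (t=1,i=8, bit13=0)
  nb .##..: next=#  (t=0,i=1, bit12=1)
  nb .#.##: next=#  (t=1,i=6, bit11=1)
  nb .#.#.: next=#  (t=2,i=2, bit10=1)
  nb .#..#: next=.  (t=0,i=12, bit9=0)
  nb .#...: next=.  (t=4,i=2, bit8=0)
  nb ..###: next=#  (t=1,i=1, bit7=1)
  nb ..##.: next=.  (t=0,i=0, bit6=0)
  nb ..#.#: next=.  (t=3,i=8, bit5=0)
  nb ..#..: next=#  (t=0,i=11, bit4=1)
  nb ...##: next=#  (t=0,i=5, bit3=1)
  nb ...#.: next=#  (t=0,i=10, bit2=1)
  nb ....#: next=.  (t=0,i=4, bit1=0)
  nb .....: next=#  (t=5,i=12, bit0=1)
  bits 00100011111001010001110010011101 = 602217629

602217629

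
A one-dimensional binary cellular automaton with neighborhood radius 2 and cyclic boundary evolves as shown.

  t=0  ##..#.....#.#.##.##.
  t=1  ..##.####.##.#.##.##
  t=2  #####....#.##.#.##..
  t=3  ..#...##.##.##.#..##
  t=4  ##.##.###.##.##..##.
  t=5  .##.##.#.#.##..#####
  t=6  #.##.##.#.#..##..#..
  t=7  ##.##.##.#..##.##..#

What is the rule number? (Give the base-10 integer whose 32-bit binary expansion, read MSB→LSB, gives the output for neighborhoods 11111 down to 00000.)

2383375715

  nb #####: next=#  (t=2,i=2, bit31=1)
  nb ####.: next=.  (t=1,i=7, bit30=0)
  nb ###.#: next=.  (t=1,i=8, bit29=0)
  nb ###..: next=.  (t=2,i=4, bit28=0)
  nb ##.##: next=#  (t=0,i=16, bit27=1)
  nb ##.#.: next=#  (t=1,i=12, bit26=1)
  nb ##..#: next=#  (t=0,i=2, bit25=1)
  nb ##...: next=.  (t=2,i=5, bit24=0)
  nb #.###: next=.  (t=1,i=5, bit23=0)
  nb #.##.: next=.  (t=0,i=0, bit22=0)
  nb #.#.#: next=.  (t=0,i=12, bit21=0)
  nb #.#..: next=.  (t=3,i=15, bit20=0)
  nb #..##: next=#  (t=1,i=1, bit19=1)
  nb #..#.: next=#  (t=0,i=3, bit18=1)
  nb #...#: next=#  (t=3,i=4, bit17=1)
  nb #....: next=#  (t=0,i=6, bit16=1)
  nb .####: next=.  (t=1,i=6, bit15=0)
  nb .###.: next=#  (t=4,i=7, bit14=1)
  nb .##.#: next=#  (t=0,i=15, bit13=1)
  nb .##..: next=.  (t=0,i=1, bit12=0)
  nb .#.##: next=#  (t=0,i=13, bit11=1)
  nb .#.#.: next=#  (t=0,i=11, bit10=1)
  nb .#..#: next=.  (t=3,i=16, bit9=0)
  nb .#...: next=#  (t=0,i=5, bit8=1)
  nb ..###: next=.  (t=2,i=0, bit7=0)
  nb ..##.: next=#  (t=1,i=2, bit6=1)
  nb ..#.#: next=#  (t=0,i=10, bit5=1)
  nb ..#..: next=.  (t=0,i=4, bit4=0)
  nb ...##: next=.  (t=3,i=5, bit3=0)
  nb ...#.: next=.  (t=0,i=9, bit2=0)
  nb ....#: next=#  (t=0,i=8, bit1=1)
  nb .....: next=#  (t=0,i=7, bit0=1)
  bits 10001110000011110110110101100011 = 2383375715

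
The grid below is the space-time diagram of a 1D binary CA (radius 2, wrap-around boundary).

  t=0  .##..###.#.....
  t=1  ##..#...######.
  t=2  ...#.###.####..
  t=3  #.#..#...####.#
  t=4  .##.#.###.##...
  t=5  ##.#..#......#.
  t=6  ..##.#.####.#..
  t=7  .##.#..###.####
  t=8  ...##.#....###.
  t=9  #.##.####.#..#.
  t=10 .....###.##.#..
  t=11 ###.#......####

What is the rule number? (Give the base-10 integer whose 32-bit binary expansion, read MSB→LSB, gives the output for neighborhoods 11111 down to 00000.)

3567223117

  #####|#  b31=1 t=1,i=10
  ####.|#  b30=1 t=1,i=12
  ###.#|.  b29=0 t=0,i=7
  ###..|#  b28=1 t=2,i=12
  ##.##|.  b27=0 t=1,i=14
  ##.#.|#  b26=1 t=0,i=8
  ##..#|.  b25=0 t=0,i=3
  ##...|.  b24=0 t=2,i=13
  #.###|#  b23=1 t=2,i=5
  #.##.|.  b22=0 t=1,i=0
  #.#.#|.  b21=0 t=4,i=4
  #.#..|#  b20=1 t=0,i=9
  #..##|#  b19=1 t=0,i=4
  #..#.|#  b18=1 t=1,i=3
  #...#|#  b17=1 t=1,i=6
  #....|#  b16=1 t=0,i=11
  .####|#  b15=1 t=1,i=9
  .###.|.  b14=0 t=0,i=6
  .##.#|.  b13=0 t=3,i=0
  .##..|.  b12=0 t=0,i=2
  .#.##|.  b11=0 t=2,i=4
  .#.#.|.  b10=0 t=9,i=14
  .#..#|.  b9=0 t=3,i=3
  .#...|#  b8=1 t=0,i=10
  ..###|.  b7=0 t=0,i=5
  ..##.|#  b6=1 t=0,i=1
  ..#.#|.  b5=0 t=2,i=3
  ..#..|.  b4=0 t=1,i=4
  ...##|#  b3=1 t=0,i=0
  ...#.|#  b2=1 t=2,i=2
  ....#|.  b1=0 t=0,i=14
  .....|#  b0=1 t=0,i=12
  bits 11010100100111111000000101001101 = 3567223117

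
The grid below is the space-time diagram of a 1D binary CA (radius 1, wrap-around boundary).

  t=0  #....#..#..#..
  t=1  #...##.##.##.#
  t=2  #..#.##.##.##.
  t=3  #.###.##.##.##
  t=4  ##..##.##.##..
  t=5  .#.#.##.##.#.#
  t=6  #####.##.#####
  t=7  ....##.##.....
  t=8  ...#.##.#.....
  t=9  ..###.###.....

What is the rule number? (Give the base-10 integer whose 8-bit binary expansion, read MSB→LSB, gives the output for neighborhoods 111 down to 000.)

102

  ### -> .   bit 7 = 0  t=3,i=3
  ##. -> #   bit 6 = 1  t=1,i=0
  #.# -> #   bit 5 = 1  t=1,i=6
  #.. -> .   bit 4 = 0  t=0,i=1
  .## -> .   bit 3 = 0  t=1,i=4
  .#. -> #   bit 2 = 1  t=0,i=0
  ..# -> #   bit 1 = 1  t=0,i=4
  ... -> .   bit 0 = 0  t=0,i=2
  bits 01100110 = 102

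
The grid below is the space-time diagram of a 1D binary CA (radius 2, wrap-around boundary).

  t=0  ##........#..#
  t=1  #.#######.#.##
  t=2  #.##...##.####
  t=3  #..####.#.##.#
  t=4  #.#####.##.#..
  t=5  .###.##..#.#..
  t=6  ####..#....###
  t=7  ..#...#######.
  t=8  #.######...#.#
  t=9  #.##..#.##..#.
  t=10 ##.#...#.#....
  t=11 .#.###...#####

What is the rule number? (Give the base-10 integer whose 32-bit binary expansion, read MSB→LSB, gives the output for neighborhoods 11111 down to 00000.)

1639709083

  #####|.  b31=0 t=1,i=4
  ####.|#  b30=1 t=1,i=7
  ###.#|#  b29=1 t=1,i=0
  ###..|.  b28=0 t=0,i=1
  ##.##|.  b27=0 t=1,i=1
  ##.#.|.  b26=0 t=1,i=9
  ##..#|.  b25=0 t=3,i=1
  ##...|#  b24=1 t=0,i=2
  #.###|#  b23=1 t=1,i=2
  #.##.|.  b22=0 t=2,i=2
  #.#.#|#  b21=1 t=1,i=10
  #.#..|#  b20=1 t=4,i=11
  #..##|#  b19=1 t=0,i=12
  #..#.|.  b18=0 t=4,i=13
  #...#|#  b17=1 t=2,i=5
  #....|#  b16=1 t=0,i=3
  .####|#  b15=1 t=1,i=3
  .###.|#  b14=1 t=0,i=0
  .##.#|#  b13=1 t=2,i=8
  .##..|#  b12=1 t=2,i=3
  .#.##|#  b11=1 t=1,i=11
  .#.#.|.  b10=0 t=5,i=10
  .#..#|.  b9=0 t=0,i=11
  .#...|#  b8=1 t=5,i=12
  ..###|#  b7=1 t=0,i=13
  ..##.|.  b6=0 t=2,i=7
  ..#.#|.  b5=0 t=4,i=0
  ..#..|#  b4=1 t=0,i=10
  ...##|#  b3=1 t=2,i=6
  ...#.|.  b2=0 t=0,i=9
  ....#|#  b1=1 t=0,i=8
  .....|#  b0=1 t=0,i=4
  bits 01100001101110111111100110011011 = 1639709083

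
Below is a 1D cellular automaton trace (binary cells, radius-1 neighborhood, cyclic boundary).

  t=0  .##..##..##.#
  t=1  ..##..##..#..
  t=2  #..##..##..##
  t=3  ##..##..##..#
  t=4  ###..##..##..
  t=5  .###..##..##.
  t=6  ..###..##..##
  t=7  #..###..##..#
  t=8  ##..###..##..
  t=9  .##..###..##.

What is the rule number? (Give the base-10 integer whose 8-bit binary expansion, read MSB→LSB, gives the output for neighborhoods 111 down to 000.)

  nb ###: next=#  (t=2,i=12, bit7=1)
  nb ##.: next=#  (t=0,i=2, bit6=1)
  nb #.#: next=.  (t=0,i=0, bit5=0)
  nb #..: next=#  (t=0,i=3, bit4=1)
  nb .##: next=.  (t=0,i=1, bit3=0)
  nb .#.: next=.  (t=0,i=12, bit2=0)
  nb ..#: next=.  (t=0,i=4, bit1=0)
  nb ...: next=#  (t=1,i=0, bit0=1)
  bits 11010001 = 209

209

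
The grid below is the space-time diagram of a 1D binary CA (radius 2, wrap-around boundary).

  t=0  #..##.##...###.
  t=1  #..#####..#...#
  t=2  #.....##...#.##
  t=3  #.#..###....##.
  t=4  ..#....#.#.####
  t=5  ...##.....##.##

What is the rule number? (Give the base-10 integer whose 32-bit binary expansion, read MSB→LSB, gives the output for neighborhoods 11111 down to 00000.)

  ##### -> .   bit 31 = 0  t=1,i=5
  ####. -> #   bit 30 = 1  t=1,i=6
  ###.# -> .   bit 29 = 0  t=0,i=13
  ###.. -> #   bit 28 = 1  t=1,i=7
  ##.## -> #   bit 27 = 1  t=0,i=5
  ##.#. -> #   bit 26 = 1  t=0,i=14
  ##..# -> .   bit 25 = 0  t=1,i=1
  ##... -> .   bit 24 = 0  t=0,i=8
  #.### -> #   bit 23 = 1  t=2,i=13
  #.##. -> #   bit 22 = 1  t=0,i=6
  #.#.# -> .   bit 21 = 0  t=3,i=0
  #.#.. -> #   bit 20 = 1  t=0,i=0
  #..## -> .   bit 19 = 0  t=0,i=2
  #..#. -> .   bit 18 = 0  t=1,i=9
  #...# -> .   bit 17 = 0  t=0,i=9
  #.... -> #   bit 16 = 1  t=2,i=2
  .#### -> .   bit 15 = 0  t=1,i=4
  .###. -> .   bit 14 = 0  t=0,i=12
  .##.# -> #   bit 13 = 1  t=0,i=4
  .##.. -> #   bit 12 = 1  t=0,i=7
  .#.## -> #   bit 11 = 1  t=2,i=12
  .#.#. -> .   bit 10 = 0  t=3,i=1
  .#..# -> .   bit 9 = 0  t=0,i=1
  .#... -> #   bit 8 = 1  t=1,i=11
  ..### -> .   bit 7 = 0  t=0,i=11
  ..##. -> #   bit 6 = 1  t=0,i=3
  ..#.# -> .   bit 5 = 0  t=2,i=11
  ..#.. -> .   bit 4 = 0  t=1,i=10
  ...## -> #   bit 3 = 1  t=0,i=10
  ...#. -> .   bit 2 = 0  t=2,i=10
  ....# -> .   bit 1 = 0  t=2,i=4
  ..... -> .   bit 0 = 0  t=2,i=3
  bits 01011100110100010011100101001000 = 1557215560

1557215560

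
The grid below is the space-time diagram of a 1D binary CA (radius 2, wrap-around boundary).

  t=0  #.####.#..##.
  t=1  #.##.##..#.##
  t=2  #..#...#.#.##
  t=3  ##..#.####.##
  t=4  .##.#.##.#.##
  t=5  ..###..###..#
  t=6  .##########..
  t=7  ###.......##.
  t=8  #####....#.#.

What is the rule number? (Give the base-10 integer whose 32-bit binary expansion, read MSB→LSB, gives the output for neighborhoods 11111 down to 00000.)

933881260

  ##### -> .   bit 31 = 0  t=6,i=3
  ####. -> .   bit 30 = 0  t=0,i=4
  ###.# -> #   bit 29 = 1  t=0,i=5
  ###.. -> #   bit 28 = 1  t=2,i=0
  ##.## -> .   bit 27 = 0  t=1,i=1
  ##.#. -> #   bit 26 = 1  t=0,i=6
  ##..# -> #   bit 25 = 1  t=1,i=7
  ##... -> #   bit 24 = 1  t=6,i=11
  #.### -> #   bit 23 = 1  t=0,i=2
  #.##. -> .   bit 22 = 0  t=1,i=2
  #.#.# -> #   bit 21 = 1  t=0,i=0
  #.#.. -> .   bit 20 = 0  t=0,i=7
  #..## -> #   bit 19 = 1  t=0,i=9
  #..#. -> .   bit 18 = 0  t=1,i=8
  #...# -> .   bit 17 = 0  t=2,i=5
  #.... -> #   bit 16 = 1  t=7,i=4
  .#### -> #   bit 15 = 1  t=0,i=3
  .###. -> #   bit 14 = 1  t=1,i=12
  .##.# -> #   bit 13 = 1  t=0,i=11
  .##.. -> .   bit 12 = 0  t=1,i=6
  .#.## -> .   bit 11 = 0  t=0,i=1
  .#.#. -> #   bit 10 = 1  t=2,i=8
  .#..# -> .   bit 9 = 0  t=0,i=8
  .#... -> #   bit 8 = 1  t=2,i=4
  ..### -> #   bit 7 = 1  t=5,i=2
  ..##. -> .   bit 6 = 0  t=0,i=10
  ..#.# -> #   bit 5 = 1  t=1,i=9
  ..#.. -> .   bit 4 = 0  t=2,i=3
  ...## -> #   bit 3 = 1  t=6,i=0
  ...#. -> #   bit 2 = 1  t=2,i=6
  ....# -> .   bit 1 = 0  t=7,i=8
  ..... -> .   bit 0 = 0  t=7,i=5
  bits 00110111101010011110010110101100 = 933881260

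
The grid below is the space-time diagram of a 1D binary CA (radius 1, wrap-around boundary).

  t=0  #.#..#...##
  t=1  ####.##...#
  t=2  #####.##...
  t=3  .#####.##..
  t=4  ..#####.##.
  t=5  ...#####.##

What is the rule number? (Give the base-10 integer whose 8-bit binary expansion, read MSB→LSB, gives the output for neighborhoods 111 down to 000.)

244

  ### -> #   bit 7 = 1  t=0,i=10
  ##. -> #   bit 6 = 1  t=0,i=0
  #.# -> #   bit 5 = 1  t=0,i=1
  #.. -> #   bit 4 = 1  t=0,i=3
  .## -> .   bit 3 = 0  t=0,i=9
  .#. -> #   bit 2 = 1  t=0,i=2
  ..# -> .   bit 1 = 0  t=0,i=4
  ... -> .   bit 0 = 0  t=0,i=7
  bits 11110100 = 244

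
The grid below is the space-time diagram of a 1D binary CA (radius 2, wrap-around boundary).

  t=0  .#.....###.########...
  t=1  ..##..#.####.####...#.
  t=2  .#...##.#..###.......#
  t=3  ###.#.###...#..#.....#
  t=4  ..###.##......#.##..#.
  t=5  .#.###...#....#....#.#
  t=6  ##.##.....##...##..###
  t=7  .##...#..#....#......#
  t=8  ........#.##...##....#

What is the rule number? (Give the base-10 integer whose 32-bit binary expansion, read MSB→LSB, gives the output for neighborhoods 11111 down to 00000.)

2897569064

  [31] ##### => #  t=0,i=13
  [30] ####. => .  t=0,i=17
  [29] ###.# => #  t=0,i=9
  [28] ###.. => .  t=0,i=18
  [27] ##.## => #  t=0,i=10
  [26] ##.#. => #  t=2,i=7
  [25] ##..# => .  t=1,i=4
  [24] ##... => .  t=0,i=19
  [23] #.### => #  t=0,i=11
  [22] #.##. => .  t=4,i=6
  [21] #.#.# => #  t=3,i=4
  [20] #.#.. => #  t=2,i=1
  [19] #..## => .  t=2,i=10
  [18] #..#. => #  t=1,i=5
  [17] #...# => .  t=1,i=0
  [16] #.... => #  t=0,i=3
  [15] .#### => .  t=0,i=12
  [14] .###. => #  t=0,i=8
  [13] .##.# => #  t=2,i=6
  [12] .##.. => .  t=1,i=3
  [11] .#.## => .  t=1,i=7
  [10] .#.#. => #  t=2,i=0
  [9] .#..# => .  t=2,i=9
  [8] .#... => #  t=0,i=2
  [7] ..### => .  t=0,i=7
  [6] ..##. => .  t=1,i=2
  [5] ..#.# => #  t=1,i=6
  [4] ..#.. => .  t=0,i=1
  [3] ...## => #  t=0,i=6
  [2] ...#. => .  t=0,i=0
  [1] ....# => .  t=0,i=5
  [0] ..... => .  t=0,i=4
  bits 10101100101101010110010100101000 = 2897569064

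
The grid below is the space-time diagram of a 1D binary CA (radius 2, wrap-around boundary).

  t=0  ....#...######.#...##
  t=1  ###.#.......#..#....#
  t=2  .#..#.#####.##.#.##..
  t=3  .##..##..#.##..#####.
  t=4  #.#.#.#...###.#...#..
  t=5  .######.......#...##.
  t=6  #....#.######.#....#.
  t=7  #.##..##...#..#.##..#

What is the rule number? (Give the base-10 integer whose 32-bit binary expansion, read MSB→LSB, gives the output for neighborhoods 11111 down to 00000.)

1241062931

  ##### -> .   bit 31 = 0  t=0,i=10
  ####. -> #   bit 30 = 1  t=0,i=12
  ###.# -> .   bit 29 = 0  t=0,i=13
  ###.. -> .   bit 28 = 0  t=3,i=19
  ##.## -> #   bit 27 = 1  t=2,i=11
  ##.#. -> .   bit 26 = 0  t=0,i=14
  ##..# -> .   bit 25 = 0  t=3,i=3
  ##... -> #   bit 24 = 1  t=0,i=0
  #.### -> #   bit 23 = 1  t=2,i=6
  #.##. -> #   bit 22 = 1  t=2,i=12
  #.#.# -> #   bit 21 = 1  t=2,i=15
  #.#.. -> #   bit 20 = 1  t=0,i=15
  #..## -> #   bit 19 = 1  t=3,i=0
  #..#. -> .   bit 18 = 0  t=1,i=14
  #...# -> .   bit 17 = 0  t=0,i=6
  #.... -> #   bit 16 = 1  t=0,i=1
  .#### -> .   bit 15 = 0  t=0,i=9
  .###. -> .   bit 14 = 0  t=4,i=11
  .##.# -> .   bit 13 = 0  t=2,i=13
  .##.. -> #   bit 12 = 1  t=0,i=20
  .#.## -> #   bit 11 = 1  t=2,i=5
  .#.#. -> #   bit 10 = 1  t=4,i=1
  .#..# -> #   bit 9 = 1  t=1,i=13
  .#... -> .   bit 8 = 0  t=0,i=5
  ..### -> .   bit 7 = 0  t=0,i=8
  ..##. -> .   bit 6 = 0  t=0,i=19
  ..#.# -> .   bit 5 = 0  t=2,i=4
  ..#.. -> #   bit 4 = 1  t=0,i=4
  ...## -> .   bit 3 = 0  t=0,i=7
  ...#. -> .   bit 2 = 0  t=0,i=3
  ....# -> #   bit 1 = 1  t=0,i=2
  ..... -> #   bit 0 = 1  t=1,i=7
  bits 01001001111110010001111000010011 = 1241062931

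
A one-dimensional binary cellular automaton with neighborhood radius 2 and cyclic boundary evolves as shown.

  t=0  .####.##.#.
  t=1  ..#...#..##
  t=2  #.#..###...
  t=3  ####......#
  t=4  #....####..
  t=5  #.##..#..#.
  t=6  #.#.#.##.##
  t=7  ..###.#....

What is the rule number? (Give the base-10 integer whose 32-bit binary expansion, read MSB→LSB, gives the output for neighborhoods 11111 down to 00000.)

  ##### -> .   bit 31 = 0  t=3,i=1
  ####. -> .   bit 30 = 0  t=0,i=3
  ###.# -> .   bit 29 = 0  t=0,i=4
  ###.. -> .   bit 28 = 0  t=2,i=7
  ##.## -> .   bit 27 = 0  t=0,i=5
  ##.#. -> .   bit 26 = 0  t=0,i=8
  ##..# -> #   bit 25 = 1  t=1,i=0
  ##... -> .   bit 24 = 0  t=2,i=8
  #.### -> .   bit 23 = 0  t=6,i=9
  #.##. -> #   bit 22 = 1  t=0,i=6
  #.#.# -> #   bit 21 = 1  t=5,i=0
  #.#.. -> #   bit 20 = 1  t=0,i=9
  #..## -> .   bit 19 = 0  t=0,i=0
  #..#. -> .   bit 18 = 0  t=1,i=1
  #...# -> .   bit 17 = 0  t=1,i=4
  #.... -> #   bit 16 = 1  t=3,i=5
  .#### -> #   bit 15 = 1  t=0,i=2
  .###. -> .   bit 14 = 0  t=2,i=6
  .##.# -> .   bit 13 = 0  t=0,i=7
  .##.. -> .   bit 12 = 0  t=1,i=10
  .#.## -> .   bit 11 = 0  t=5,i=1
  .#.#. -> #   bit 10 = 1  t=2,i=1
  .#..# -> #   bit 9 = 1  t=0,i=10
  .#... -> .   bit 8 = 0  t=1,i=3
  ..### -> .   bit 7 = 0  t=0,i=1
  ..##. -> .   bit 6 = 0  t=1,i=9
  ..#.# -> #   bit 5 = 1  t=2,i=0
  ..#.. -> #   bit 4 = 1  t=1,i=2
  ...## -> .   bit 3 = 0  t=3,i=9
  ...#. -> #   bit 2 = 1  t=1,i=5
  ....# -> #   bit 1 = 1  t=3,i=8
  ..... -> #   bit 0 = 1  t=3,i=6
  bits 00000010011100011000011000110111 = 40994359

40994359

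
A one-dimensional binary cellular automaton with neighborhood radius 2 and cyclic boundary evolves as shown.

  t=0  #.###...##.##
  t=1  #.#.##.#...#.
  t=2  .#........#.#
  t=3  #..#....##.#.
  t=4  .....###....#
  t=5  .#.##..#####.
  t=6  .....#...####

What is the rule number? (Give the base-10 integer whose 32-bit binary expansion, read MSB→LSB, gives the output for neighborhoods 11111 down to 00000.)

4085318670

  #####|#  b31=1 t=5,i=9
  ####.|#  b30=1 t=5,i=10
  ###.#|#  b29=1 t=0,i=0
  ###..|#  b28=1 t=0,i=4
  ##.##|.  b27=0 t=0,i=1
  ##.#.|.  b26=0 t=1,i=6
  ##..#|#  b25=1 t=5,i=5
  ##...|#  b24=1 t=0,i=5
  #.###|#  b23=1 t=0,i=2
  #.##.|.  b22=0 t=1,i=4
  #.#.#|.  b21=0 t=1,i=0
  #.#..|.  b20=0 t=1,i=7
  #..##|.  b19=0 t=5,i=6
  #..#.|.  b18=0 t=3,i=2
  #...#|.  b17=0 t=0,i=6
  #....|#  b16=1 t=2,i=3
  .####|.  b15=0 t=5,i=8
  .###.|.  b14=0 t=0,i=3
  .##.#|.  b13=0 t=0,i=9
  .##..|.  b12=0 t=5,i=4
  .#.##|.  b11=0 t=1,i=3
  .#.#.|#  b10=1 t=1,i=1
  .#..#|.  b9=0 t=3,i=1
  .#...|.  b8=0 t=1,i=8
  ..###|.  b7=0 t=4,i=5
  ..##.|.  b6=0 t=0,i=8
  ..#.#|.  b5=0 t=1,i=11
  ..#..|.  b4=0 t=3,i=3
  ...##|#  b3=1 t=0,i=7
  ...#.|#  b2=1 t=1,i=10
  ....#|#  b1=1 t=2,i=8
  .....|.  b0=0 t=2,i=4
  bits 11110011100000010000010000001110 = 4085318670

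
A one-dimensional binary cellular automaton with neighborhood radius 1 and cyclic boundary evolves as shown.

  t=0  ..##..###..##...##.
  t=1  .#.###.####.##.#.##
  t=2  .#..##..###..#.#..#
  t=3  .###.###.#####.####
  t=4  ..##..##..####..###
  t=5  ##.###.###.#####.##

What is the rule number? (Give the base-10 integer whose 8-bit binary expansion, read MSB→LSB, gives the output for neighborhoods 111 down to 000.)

  ###|#  b7=1 t=0,i=7
  ##.|#  b6=1 t=0,i=3
  #.#|.  b5=0 t=1,i=0
  #..|#  b4=1 t=0,i=4
  .##|.  b3=0 t=0,i=2
  .#.|#  b2=1 t=1,i=1
  ..#|#  b1=1 t=0,i=1
  ...|.  b0=0 t=0,i=0
  bits 11010110 = 214

214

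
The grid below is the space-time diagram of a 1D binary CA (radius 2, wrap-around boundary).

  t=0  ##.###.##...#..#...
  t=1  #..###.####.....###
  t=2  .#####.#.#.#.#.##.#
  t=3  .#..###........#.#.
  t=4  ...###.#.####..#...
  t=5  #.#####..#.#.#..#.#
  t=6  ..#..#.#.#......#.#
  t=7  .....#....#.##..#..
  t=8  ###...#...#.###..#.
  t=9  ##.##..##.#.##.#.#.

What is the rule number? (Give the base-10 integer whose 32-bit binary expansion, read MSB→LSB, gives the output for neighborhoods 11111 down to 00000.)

  [31] ##### => .  t=2,i=3
  [30] ####. => #  t=1,i=9
  [29] ###.# => #  t=0,i=5
  [28] ###.. => .  t=1,i=0
  [27] ##.## => .  t=0,i=2
  [26] ##.#. => #  t=2,i=6
  [25] ##..# => #  t=1,i=1
  [24] ##... => #  t=0,i=9
  [23] #.### => #  t=0,i=3
  [22] #.##. => #  t=0,i=7
  [21] #.#.# => .  t=2,i=7
  [20] #.#.. => .  t=3,i=17
  [19] #..## => #  t=1,i=2
  [18] #..#. => .  t=0,i=14
  [17] #...# => #  t=0,i=10
  [16] #.... => .  t=1,i=12
  [15] .#### => .  t=1,i=8
  [14] .###. => #  t=0,i=4
  [13] .##.# => .  t=0,i=1
  [12] .##.. => #  t=0,i=8
  [11] .#.## => .  t=2,i=0
  [10] .#.#. => .  t=2,i=8
  [9] .#..# => .  t=0,i=13
  [8] .#... => #  t=0,i=16
  [7] ..### => #  t=1,i=3
  [6] ..##. => #  t=0,i=0
  [5] ..#.# => #  t=3,i=15
  [4] ..#.. => .  t=0,i=12
  [3] ...## => #  t=0,i=18
  [2] ...#. => .  t=0,i=11
  [1] ....# => .  t=1,i=14
  [0] ..... => #  t=1,i=13
  bits 01100111110010100101000111101001 = 1741312489

1741312489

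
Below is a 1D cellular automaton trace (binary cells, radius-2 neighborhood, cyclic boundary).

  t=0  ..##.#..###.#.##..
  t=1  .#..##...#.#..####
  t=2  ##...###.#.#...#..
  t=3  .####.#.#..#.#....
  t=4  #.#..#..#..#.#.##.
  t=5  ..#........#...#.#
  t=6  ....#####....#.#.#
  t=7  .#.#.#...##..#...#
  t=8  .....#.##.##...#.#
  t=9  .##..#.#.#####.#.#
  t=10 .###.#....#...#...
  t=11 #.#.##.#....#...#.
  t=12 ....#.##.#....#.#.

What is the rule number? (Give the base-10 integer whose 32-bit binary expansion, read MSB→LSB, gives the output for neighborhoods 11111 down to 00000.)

  #####|.  b31=0 t=6,i=6
  ####.|.  b30=0 t=1,i=16
  ###.#|.  b29=0 t=0,i=10
  ###..|.  b28=0 t=6,i=8
  ##.##|#  b27=1 t=8,i=9
  ##.#.|#  b26=1 t=0,i=4
  ##..#|#  b25=1 t=7,i=11
  ##...|#  b24=1 t=0,i=16
  #.###|.  b23=0 t=9,i=9
  #.##.|#  b22=1 t=0,i=14
  #.#.#|.  b21=0 t=0,i=12
  #.#..|#  b20=1 t=0,i=5
  #..##|.  b19=0 t=0,i=7
  #..#.|.  b18=0 t=3,i=10
  #...#|#  b17=1 t=1,i=7
  #....|#  b16=1 t=0,i=17
  .####|#  b15=1 t=1,i=15
  .###.|#  b14=1 t=0,i=9
  .##.#|.  b13=0 t=0,i=3
  .##..|#  b12=1 t=0,i=15
  .#.##|.  b11=0 t=0,i=13
  .#.#.|.  b10=0 t=1,i=10
  .#..#|.  b9=0 t=0,i=6
  .#...|.  b8=0 t=2,i=12
  ..###|.  b7=0 t=0,i=8
  ..##.|.  b6=0 t=0,i=2
  ..#.#|#  b5=1 t=1,i=9
  ..#..|.  b4=0 t=2,i=15
  ...##|#  b3=1 t=0,i=1
  ...#.|.  b2=0 t=1,i=8
  ....#|.  b1=0 t=0,i=0
  .....|#  b0=1 t=3,i=16
  bits 00001111010100111101000000101001 = 257151017

257151017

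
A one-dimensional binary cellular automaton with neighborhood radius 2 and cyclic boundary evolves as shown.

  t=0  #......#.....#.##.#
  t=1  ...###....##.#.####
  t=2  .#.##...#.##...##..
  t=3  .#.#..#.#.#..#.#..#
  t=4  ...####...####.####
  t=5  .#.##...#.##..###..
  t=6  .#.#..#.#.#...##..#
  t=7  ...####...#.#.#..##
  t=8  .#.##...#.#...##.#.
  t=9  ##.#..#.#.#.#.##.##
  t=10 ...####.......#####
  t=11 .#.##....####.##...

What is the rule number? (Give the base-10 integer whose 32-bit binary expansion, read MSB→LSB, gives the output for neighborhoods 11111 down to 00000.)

  #####|.  b31=0 t=10,i=16
  ####.|.  b30=0 t=1,i=17
  ###.#|.  b29=0 t=4,i=13
  ###..|.  b28=0 t=1,i=5
  ##.##|#  b27=1 t=0,i=17
  ##.#.|.  b26=0 t=1,i=12
  ##..#|.  b25=0 t=5,i=12
  ##...|.  b24=0 t=0,i=1
  #.###|#  b23=1 t=1,i=15
  #.##.|#  b22=1 t=0,i=15
  #.#.#|.  b21=0 t=1,i=13
  #.#..|#  b20=1 t=3,i=3
  #..##|.  b19=0 t=5,i=13
  #..#.|#  b18=1 t=3,i=5
  #...#|#  b17=1 t=1,i=1
  #....|.  b16=0 t=0,i=2
  .####|#  b15=1 t=1,i=16
  .###.|#  b14=1 t=1,i=4
  .##.#|#  b13=1 t=0,i=16
  .##..|.  b12=0 t=0,i=0
  .#.##|.  b11=0 t=0,i=14
  .#.#.|.  b10=0 t=3,i=0
  .#..#|#  b9=1 t=3,i=4
  .#...|.  b8=0 t=0,i=8
  ..###|#  b7=1 t=1,i=3
  ..##.|#  b6=1 t=1,i=10
  ..#.#|#  b5=1 t=0,i=13
  ..#..|.  b4=0 t=0,i=7
  ...##|.  b3=0 t=1,i=2
  ...#.|.  b2=0 t=0,i=6
  ....#|#  b1=1 t=0,i=5
  .....|#  b0=1 t=0,i=3
  bits 00001000110101101110001011100011 = 148300515

148300515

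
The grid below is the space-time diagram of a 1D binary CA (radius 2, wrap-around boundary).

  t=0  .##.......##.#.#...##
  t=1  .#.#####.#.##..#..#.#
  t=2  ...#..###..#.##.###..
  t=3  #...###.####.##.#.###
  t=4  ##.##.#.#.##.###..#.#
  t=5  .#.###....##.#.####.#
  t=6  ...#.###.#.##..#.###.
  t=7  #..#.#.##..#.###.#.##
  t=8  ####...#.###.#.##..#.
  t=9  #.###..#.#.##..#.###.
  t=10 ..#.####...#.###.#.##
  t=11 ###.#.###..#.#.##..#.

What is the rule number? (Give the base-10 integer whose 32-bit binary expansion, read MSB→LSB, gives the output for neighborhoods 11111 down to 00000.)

  #####|.  b31=0 t=1,i=5
  ####.|#  b30=1 t=1,i=6
  ###.#|#  b29=1 t=1,i=7
  ###..|#  b28=1 t=2,i=8
  ##.##|.  b27=0 t=0,i=0
  ##.#.|#  b26=1 t=0,i=12
  ##..#|#  b25=1 t=1,i=13
  ##...|#  b24=1 t=0,i=3
  #.###|#  b23=1 t=1,i=3
  #.##.|#  b22=1 t=0,i=1
  #.#.#|.  b21=0 t=0,i=13
  #.#..|#  b20=1 t=0,i=15
  #..##|#  b19=1 t=2,i=5
  #..#.|#  b18=1 t=1,i=14
  #...#|.  b17=0 t=0,i=17
  #....|#  b16=1 t=0,i=4
  .####|.  b15=0 t=1,i=4
  .###.|.  b14=0 t=2,i=7
  .##.#|#  b13=1 t=0,i=11
  .##..|.  b12=0 t=0,i=2
  .#.##|.  b11=0 t=1,i=2
  .#.#.|.  b10=0 t=0,i=14
  .#..#|#  b9=1 t=1,i=16
  .#...|.  b8=0 t=0,i=16
  ..###|#  b7=1 t=2,i=6
  ..##.|.  b6=0 t=0,i=10
  ..#.#|#  b5=1 t=1,i=18
  ..#..|.  b4=0 t=1,i=15
  ...##|#  b3=1 t=0,i=9
  ...#.|.  b2=0 t=2,i=2
  ....#|.  b1=0 t=0,i=8
  .....|#  b0=1 t=0,i=5
  bits 01110111110111010010001010101001 = 2010981033

2010981033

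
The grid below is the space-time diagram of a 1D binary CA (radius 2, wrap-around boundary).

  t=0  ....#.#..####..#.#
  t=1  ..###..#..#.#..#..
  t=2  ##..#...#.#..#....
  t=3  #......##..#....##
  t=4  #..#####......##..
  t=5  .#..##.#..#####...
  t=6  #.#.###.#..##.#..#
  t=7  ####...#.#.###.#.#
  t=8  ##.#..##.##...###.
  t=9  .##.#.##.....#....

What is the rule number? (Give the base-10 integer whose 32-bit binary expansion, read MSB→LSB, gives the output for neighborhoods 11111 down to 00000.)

  #####|#  b31=1 t=4,i=5
  ####.|.  b30=0 t=0,i=11
  ###.#|.  b29=0 t=6,i=6
  ###..|#  b28=1 t=0,i=12
  ##.##|.  b27=0 t=8,i=8
  ##.#.|#  b26=1 t=5,i=6
  ##..#|.  b25=0 t=0,i=13
  ##...|.  b24=0 t=3,i=1
  #.###|.  b23=0 t=6,i=4
  #.##.|.  b22=0 t=8,i=0
  #.#.#|#  b21=1 t=6,i=2
  #.#..|.  b20=0 t=0,i=6
  #..##|.  b19=0 t=0,i=8
  #..#.|.  b18=0 t=0,i=14
  #...#|.  b17=0 t=2,i=6
  #....|.  b16=0 t=0,i=1
  .####|#  b15=1 t=0,i=10
  .###.|.  b14=0 t=1,i=3
  .##.#|#  b13=1 t=5,i=5
  .##..|.  b12=0 t=2,i=1
  .#.##|#  b11=1 t=6,i=3
  .#.#.|.  b10=0 t=0,i=5
  .#..#|#  b9=1 t=0,i=7
  .#...|.  b8=0 t=0,i=0
  ..###|.  b7=0 t=0,i=9
  ..##.|#  b6=1 t=2,i=0
  ..#.#|#  b5=1 t=0,i=4
  ..#..|.  b4=0 t=1,i=7
  ...##|#  b3=1 t=1,i=1
  ...#.|#  b2=1 t=0,i=3
  ....#|#  b1=1 t=0,i=2
  .....|#  b0=1 t=3,i=3
  bits 10010100001000001010101001101111 = 2485168751

2485168751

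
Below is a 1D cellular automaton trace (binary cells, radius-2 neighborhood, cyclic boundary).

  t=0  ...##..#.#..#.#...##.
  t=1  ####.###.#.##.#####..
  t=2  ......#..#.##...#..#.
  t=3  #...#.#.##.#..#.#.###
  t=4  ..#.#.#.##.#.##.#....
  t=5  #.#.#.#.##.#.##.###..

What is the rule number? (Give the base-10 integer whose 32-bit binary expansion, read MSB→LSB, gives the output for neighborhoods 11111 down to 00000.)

2188861818

  ##### -> #   bit 31 = 1  t=1,i=16
  ####. -> .   bit 30 = 0  t=1,i=2
  ###.# -> .   bit 29 = 0  t=1,i=3
  ###.. -> .   bit 28 = 0  t=1,i=18
  ##.## -> .   bit 27 = 0  t=1,i=4
  ##.#. -> .   bit 26 = 0  t=1,i=8
  ##..# -> #   bit 25 = 1  t=0,i=5
  ##... -> .   bit 24 = 0  t=0,i=20
  #.### -> .   bit 23 = 0  t=1,i=5
  #.##. -> #   bit 22 = 1  t=1,i=11
  #.#.# -> #   bit 21 = 1  t=1,i=9
  #.#.. -> #   bit 20 = 1  t=0,i=9
  #..## -> .   bit 19 = 0  t=1,i=20
  #..#. -> #   bit 18 = 1  t=0,i=6
  #...# -> #   bit 17 = 1  t=0,i=16
  #.... -> #   bit 16 = 1  t=0,i=0
  .#### -> .   bit 15 = 0  t=1,i=1
  .###. -> #   bit 14 = 1  t=1,i=6
  .##.# -> #   bit 13 = 1  t=1,i=12
  .##.. -> .   bit 12 = 0  t=0,i=4
  .#.## -> .   bit 11 = 0  t=1,i=10
  .#.#. -> .   bit 10 = 0  t=0,i=8
  .#..# -> .   bit 9 = 0  t=0,i=10
  .#... -> #   bit 8 = 1  t=0,i=15
  ..### -> .   bit 7 = 0  t=1,i=0
  ..##. -> #   bit 6 = 1  t=0,i=3
  ..#.# -> #   bit 5 = 1  t=0,i=7
  ..#.. -> #   bit 4 = 1  t=2,i=6
  ...## -> #   bit 3 = 1  t=0,i=2
  ...#. -> .   bit 2 = 0  t=2,i=5
  ....# -> #   bit 1 = 1  t=0,i=1
  ..... -> .   bit 0 = 0  t=2,i=1
  bits 10000010011101110110000101111010 = 2188861818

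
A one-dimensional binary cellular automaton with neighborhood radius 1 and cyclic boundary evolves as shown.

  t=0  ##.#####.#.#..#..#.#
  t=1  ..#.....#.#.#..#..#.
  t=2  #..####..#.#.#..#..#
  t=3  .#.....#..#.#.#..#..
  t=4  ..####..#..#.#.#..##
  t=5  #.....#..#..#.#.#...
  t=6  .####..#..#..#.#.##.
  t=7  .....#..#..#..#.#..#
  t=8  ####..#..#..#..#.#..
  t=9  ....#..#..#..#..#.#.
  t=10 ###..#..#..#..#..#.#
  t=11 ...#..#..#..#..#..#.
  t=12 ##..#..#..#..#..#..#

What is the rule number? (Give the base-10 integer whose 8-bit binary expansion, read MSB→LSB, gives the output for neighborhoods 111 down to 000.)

  ### -> .   bit 7 = 0  t=0,i=0
  ##. -> .   bit 6 = 0  t=0,i=1
  #.# -> #   bit 5 = 1  t=0,i=2
  #.. -> #   bit 4 = 1  t=0,i=12
  .## -> .   bit 3 = 0  t=0,i=3
  .#. -> .   bit 2 = 0  t=0,i=9
  ..# -> .   bit 1 = 0  t=0,i=13
  ... -> #   bit 0 = 1  t=1,i=0
  bits 00110001 = 49

49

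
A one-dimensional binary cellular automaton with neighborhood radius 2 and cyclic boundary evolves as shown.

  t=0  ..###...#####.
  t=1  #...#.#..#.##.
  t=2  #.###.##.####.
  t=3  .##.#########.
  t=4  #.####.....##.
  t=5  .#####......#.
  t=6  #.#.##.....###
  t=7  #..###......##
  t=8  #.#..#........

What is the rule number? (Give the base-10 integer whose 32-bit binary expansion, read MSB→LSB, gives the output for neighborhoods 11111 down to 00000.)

  #####|.  b31=0 t=0,i=10
  ####.|#  b30=1 t=0,i=11
  ###.#|#  b29=1 t=2,i=4
  ###..|#  b28=1 t=0,i=4
  ##.##|#  b27=1 t=2,i=5
  ##.#.|.  b26=0 t=1,i=13
  ##..#|.  b25=0 t=3,i=13
  ##...|.  b24=0 t=0,i=5
  #.###|#  b23=1 t=2,i=2
  #.##.|#  b22=1 t=1,i=11
  #.#.#|.  b21=0 t=2,i=0
  #.#..|#  b20=1 t=1,i=0
  #..##|#  b19=1 t=3,i=0
  #..#.|.  b18=0 t=1,i=8
  #...#|#  b17=1 t=0,i=0
  #....|.  b16=0 t=4,i=7
  .####|#  b15=1 t=0,i=9
  .###.|.  b14=0 t=0,i=3
  .##.#|#  b13=1 t=1,i=12
  .##..|#  b12=1 t=6,i=5
  .#.##|#  b11=1 t=1,i=10
  .#.#.|.  b10=0 t=1,i=5
  .#..#|#  b9=1 t=1,i=7
  .#...|.  b8=0 t=1,i=1
  ..###|.  b7=0 t=0,i=2
  ..##.|.  b6=0 t=3,i=1
  ..#.#|#  b5=1 t=1,i=4
  ..#..|#  b4=1 t=5,i=12
  ...##|.  b3=0 t=0,i=1
  ...#.|#  b2=1 t=1,i=3
  ....#|.  b1=0 t=4,i=9
  .....|.  b0=0 t=4,i=8
  bits 01111000110110101011101000110100 = 2027600436

2027600436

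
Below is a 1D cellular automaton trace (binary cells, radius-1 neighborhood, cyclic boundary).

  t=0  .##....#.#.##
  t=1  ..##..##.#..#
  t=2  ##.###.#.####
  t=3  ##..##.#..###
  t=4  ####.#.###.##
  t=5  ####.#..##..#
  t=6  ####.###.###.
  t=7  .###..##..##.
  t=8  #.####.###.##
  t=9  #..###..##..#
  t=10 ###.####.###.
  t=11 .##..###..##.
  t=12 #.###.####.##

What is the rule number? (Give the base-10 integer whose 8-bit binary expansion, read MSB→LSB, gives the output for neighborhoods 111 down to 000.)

  ###|#  b7=1 t=2,i=0
  ##.|#  b6=1 t=0,i=2
  #.#|.  b5=0 t=0,i=0
  #..|#  b4=1 t=0,i=3
  .##|.  b3=0 t=0,i=1
  .#.|#  b2=1 t=0,i=7
  ..#|#  b1=1 t=0,i=6
  ...|.  b0=0 t=0,i=4
  bits 11010110 = 214

214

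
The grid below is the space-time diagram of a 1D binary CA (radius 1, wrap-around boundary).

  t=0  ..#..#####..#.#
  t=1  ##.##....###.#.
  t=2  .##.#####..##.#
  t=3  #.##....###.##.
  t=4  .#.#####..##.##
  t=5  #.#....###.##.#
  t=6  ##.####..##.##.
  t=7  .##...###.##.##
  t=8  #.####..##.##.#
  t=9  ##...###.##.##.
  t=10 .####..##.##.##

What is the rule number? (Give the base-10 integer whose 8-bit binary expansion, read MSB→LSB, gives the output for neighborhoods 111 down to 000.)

  [7] ### => .  t=0,i=6
  [6] ##. => #  t=0,i=9
  [5] #.# => #  t=0,i=13
  [4] #.. => #  t=0,i=0
  [3] .## => .  t=0,i=5
  [2] .#. => .  t=0,i=2
  [1] ..# => #  t=0,i=1
  [0] ... => #  t=1,i=6
  bits 01110011 = 115

115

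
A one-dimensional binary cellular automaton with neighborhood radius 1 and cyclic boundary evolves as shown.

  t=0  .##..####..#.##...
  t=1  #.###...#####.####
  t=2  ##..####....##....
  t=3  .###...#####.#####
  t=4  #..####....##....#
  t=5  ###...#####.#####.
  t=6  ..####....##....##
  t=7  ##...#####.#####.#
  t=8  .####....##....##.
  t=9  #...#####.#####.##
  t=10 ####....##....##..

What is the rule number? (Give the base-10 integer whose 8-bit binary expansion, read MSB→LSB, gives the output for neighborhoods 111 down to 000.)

  ### -> .   bit 7 = 0  t=0,i=6
  ##. -> #   bit 6 = 1  t=0,i=2
  #.# -> #   bit 5 = 1  t=0,i=12
  #.. -> #   bit 4 = 1  t=0,i=3
  .## -> .   bit 3 = 0  t=0,i=1
  .#. -> #   bit 2 = 1  t=0,i=11
  ..# -> #   bit 1 = 1  t=0,i=0
  ... -> #   bit 0 = 1  t=0,i=16
  bits 01110111 = 119

119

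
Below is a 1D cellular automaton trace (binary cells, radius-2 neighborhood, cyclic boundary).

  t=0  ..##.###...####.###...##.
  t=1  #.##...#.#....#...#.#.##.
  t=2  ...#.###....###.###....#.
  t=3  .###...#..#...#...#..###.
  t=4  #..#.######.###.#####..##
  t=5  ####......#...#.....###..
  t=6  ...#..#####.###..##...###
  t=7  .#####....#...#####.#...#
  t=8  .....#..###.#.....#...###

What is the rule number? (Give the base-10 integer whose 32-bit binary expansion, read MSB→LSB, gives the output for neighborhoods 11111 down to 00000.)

  ##### -> .   bit 31 = 0  t=4,i=7
  ####. -> .   bit 30 = 0  t=0,i=13
  ###.# -> #   bit 29 = 1  t=0,i=14
  ###.. -> #   bit 28 = 1  t=0,i=7
  ##.## -> .   bit 27 = 0  t=0,i=4
  ##.#. -> .   bit 26 = 0  t=1,i=24
  ##..# -> #   bit 25 = 1  t=3,i=24
  ##... -> .   bit 24 = 0  t=0,i=8
  #.### -> .   bit 23 = 0  t=0,i=5
  #.##. -> .   bit 22 = 0  t=1,i=2
  #.#.# -> .   bit 21 = 0  t=1,i=0
  #.#.. -> .   bit 20 = 0  t=1,i=9
  #..## -> #   bit 19 = 1  t=3,i=0
  #..#. -> #   bit 18 = 1  t=3,i=9
  #...# -> #   bit 17 = 1  t=0,i=0
  #.... -> .   bit 16 = 0  t=1,i=11
  .#### -> .   bit 15 = 0  t=0,i=12
  .###. -> .   bit 14 = 0  t=0,i=6
  .##.# -> #   bit 13 = 1  t=0,i=3
  .##.. -> #   bit 12 = 1  t=0,i=23
  .#.## -> .   bit 11 = 0  t=1,i=1
  .#.#. -> .   bit 10 = 0  t=1,i=8
  .#..# -> #   bit 9 = 1  t=3,i=8
  .#... -> .   bit 8 = 0  t=1,i=10
  ..### -> .   bit 7 = 0  t=0,i=11
  ..##. -> #   bit 6 = 1  t=0,i=2
  ..#.# -> #   bit 5 = 1  t=1,i=7
  ..#.. -> #   bit 4 = 1  t=1,i=14
  ...## -> .   bit 3 = 0  t=0,i=1
  ...#. -> #   bit 2 = 1  t=1,i=6
  ....# -> #   bit 1 = 1  t=1,i=12
  ..... -> #   bit 0 = 1  t=5,i=6
  bits 00110010000011100011001001110111 = 839791223

839791223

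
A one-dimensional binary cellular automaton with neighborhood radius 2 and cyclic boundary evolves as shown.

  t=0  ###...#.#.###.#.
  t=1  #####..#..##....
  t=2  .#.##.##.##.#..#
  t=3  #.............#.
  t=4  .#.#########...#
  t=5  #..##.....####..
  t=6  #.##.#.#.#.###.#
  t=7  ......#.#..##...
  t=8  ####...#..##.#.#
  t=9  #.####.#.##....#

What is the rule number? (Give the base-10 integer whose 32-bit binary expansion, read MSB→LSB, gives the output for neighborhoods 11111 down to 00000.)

1368311129

  [31] ##### => .  t=1,i=2
  [30] ####. => #  t=1,i=3
  [29] ###.# => .  t=0,i=12
  [28] ###.. => #  t=0,i=2
  [27] ##.## => .  t=2,i=5
  [26] ##.#. => .  t=0,i=13
  [25] ##..# => .  t=1,i=5
  [24] ##... => #  t=0,i=3
  [23] #.### => #  t=0,i=0
  [22] #.##. => .  t=2,i=3
  [21] #.#.# => .  t=0,i=8
  [20] #.#.. => .  t=2,i=12
  [19] #..## => #  t=1,i=9
  [18] #..#. => #  t=1,i=6
  [17] #...# => #  t=0,i=4
  [16] #.... => .  t=1,i=13
  [15] .#### => #  t=1,i=1
  [14] .###. => #  t=0,i=1
  [13] .##.# => .  t=2,i=4
  [12] .##.. => .  t=1,i=11
  [11] .#.## => .  t=0,i=9
  [10] .#.#. => #  t=0,i=7
  [9] .#..# => .  t=1,i=8
  [8] .#... => #  t=3,i=1
  [7] ..### => .  t=1,i=0
  [6] ..##. => #  t=1,i=10
  [5] ..#.# => .  t=0,i=6
  [4] ..#.. => #  t=1,i=7
  [3] ...## => #  t=1,i=15
  [2] ...#. => .  t=0,i=5
  [1] ....# => .  t=1,i=14
  [0] ..... => #  t=3,i=3
  bits 01010001100011101100010101011001 = 1368311129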